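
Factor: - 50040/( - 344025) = 8/55=2^3*5^(-1)*11^( - 1)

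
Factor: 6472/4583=2^3*809^1*4583^( - 1) 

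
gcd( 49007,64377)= 1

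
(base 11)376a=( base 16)1334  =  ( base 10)4916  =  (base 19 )DBE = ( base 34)48k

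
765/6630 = 3/26 = 0.12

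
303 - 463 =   -  160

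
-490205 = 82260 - 572465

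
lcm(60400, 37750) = 302000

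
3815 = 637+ 3178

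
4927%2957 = 1970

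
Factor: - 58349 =  -  19^1*37^1 * 83^1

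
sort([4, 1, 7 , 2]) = [1,2, 4, 7]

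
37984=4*9496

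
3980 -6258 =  - 2278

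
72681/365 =72681/365 = 199.13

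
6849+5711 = 12560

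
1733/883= 1733/883 =1.96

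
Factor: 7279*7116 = 2^2*3^1*29^1 * 251^1*593^1=51797364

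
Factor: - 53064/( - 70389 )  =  2^3*3^( -2)* 67^1 * 79^ ( - 1 ) = 536/711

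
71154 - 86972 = -15818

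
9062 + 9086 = 18148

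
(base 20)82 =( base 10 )162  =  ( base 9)200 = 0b10100010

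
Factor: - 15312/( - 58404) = 1276/4867 = 2^2*11^1*29^1 * 31^ ( - 1)*157^( - 1) 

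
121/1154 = 121/1154 = 0.10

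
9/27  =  1/3 = 0.33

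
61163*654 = 40000602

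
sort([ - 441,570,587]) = [ - 441,  570, 587]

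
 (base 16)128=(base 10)296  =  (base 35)8g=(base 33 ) 8W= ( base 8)450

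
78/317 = 78/317 = 0.25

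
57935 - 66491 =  - 8556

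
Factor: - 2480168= - 2^3 * 310021^1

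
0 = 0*3111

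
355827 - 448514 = -92687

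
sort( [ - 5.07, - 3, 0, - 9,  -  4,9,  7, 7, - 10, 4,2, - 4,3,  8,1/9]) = [ - 10, - 9, - 5.07, - 4,-4, - 3,0, 1/9, 2,3, 4, 7, 7,8, 9]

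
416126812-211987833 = 204138979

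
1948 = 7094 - 5146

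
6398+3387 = 9785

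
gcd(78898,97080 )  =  2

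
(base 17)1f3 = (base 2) 1000100011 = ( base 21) 151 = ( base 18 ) 1C7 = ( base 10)547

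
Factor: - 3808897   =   - 43^1*283^1*313^1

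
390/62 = 6  +  9/31 =6.29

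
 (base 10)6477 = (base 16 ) 194d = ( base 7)24612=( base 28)879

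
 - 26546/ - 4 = 13273/2 = 6636.50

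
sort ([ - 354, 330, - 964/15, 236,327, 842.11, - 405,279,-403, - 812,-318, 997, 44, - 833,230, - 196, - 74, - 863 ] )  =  [ - 863,  -  833,  -  812,-405,-403, - 354,  -  318, - 196,-74,-964/15 , 44  ,  230, 236, 279, 327, 330 , 842.11,997 ]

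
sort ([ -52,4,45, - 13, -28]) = [ - 52, - 28, - 13, 4,45 ] 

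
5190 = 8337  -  3147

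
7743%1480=343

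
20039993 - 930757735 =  - 910717742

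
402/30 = 67/5 = 13.40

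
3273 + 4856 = 8129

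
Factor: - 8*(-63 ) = 2^3*3^2*7^1 = 504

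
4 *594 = 2376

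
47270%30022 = 17248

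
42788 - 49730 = -6942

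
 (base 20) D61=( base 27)782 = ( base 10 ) 5321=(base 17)1170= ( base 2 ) 1010011001001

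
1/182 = 1/182 = 0.01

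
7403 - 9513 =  - 2110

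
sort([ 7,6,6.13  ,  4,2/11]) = [ 2/11,4,6,6.13,7]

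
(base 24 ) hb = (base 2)110100011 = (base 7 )1136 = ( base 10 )419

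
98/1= 98 = 98.00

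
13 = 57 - 44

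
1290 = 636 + 654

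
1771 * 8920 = 15797320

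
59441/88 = 675+41/88 = 675.47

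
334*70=23380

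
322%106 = 4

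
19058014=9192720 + 9865294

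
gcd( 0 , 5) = 5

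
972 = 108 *9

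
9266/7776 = 4633/3888 = 1.19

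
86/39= 86/39 = 2.21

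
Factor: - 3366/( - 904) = 2^(- 2 )*3^2 *11^1*17^1*113^(-1) = 1683/452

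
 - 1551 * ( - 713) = 1105863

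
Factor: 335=5^1 * 67^1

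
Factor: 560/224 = 2^ ( -1) * 5^1  =  5/2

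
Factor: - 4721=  - 4721^1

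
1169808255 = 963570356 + 206237899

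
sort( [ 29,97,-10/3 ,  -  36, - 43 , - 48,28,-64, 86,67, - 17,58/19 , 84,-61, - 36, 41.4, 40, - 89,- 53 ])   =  [-89, - 64,  -  61,-53,-48, - 43,- 36 , - 36,  -  17,-10/3,58/19  ,  28, 29,40, 41.4,67, 84, 86, 97]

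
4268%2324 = 1944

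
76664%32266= 12132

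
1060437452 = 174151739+886285713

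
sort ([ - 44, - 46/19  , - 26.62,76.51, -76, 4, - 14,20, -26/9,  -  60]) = [ - 76,-60,-44, - 26.62,- 14, - 26/9, -46/19, 4, 20, 76.51] 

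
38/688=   19/344   =  0.06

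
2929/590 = 2929/590 = 4.96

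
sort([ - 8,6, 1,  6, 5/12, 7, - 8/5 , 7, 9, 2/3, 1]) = [ - 8, - 8/5, 5/12,2/3,1, 1, 6, 6, 7, 7, 9 ] 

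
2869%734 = 667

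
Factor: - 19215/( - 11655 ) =61/37 = 37^ (-1)*61^1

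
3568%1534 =500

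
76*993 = 75468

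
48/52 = 12/13 = 0.92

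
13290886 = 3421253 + 9869633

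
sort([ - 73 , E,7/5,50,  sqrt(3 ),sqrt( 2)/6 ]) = [-73,  sqrt(2) /6, 7/5,sqrt( 3) , E, 50 ]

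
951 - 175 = 776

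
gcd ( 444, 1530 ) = 6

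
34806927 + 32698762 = 67505689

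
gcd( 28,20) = 4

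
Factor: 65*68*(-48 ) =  - 2^6 * 3^1 *5^1 *13^1*17^1 = - 212160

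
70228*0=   0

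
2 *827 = 1654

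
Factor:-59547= - 3^1*23^1*863^1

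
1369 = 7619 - 6250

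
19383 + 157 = 19540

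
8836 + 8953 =17789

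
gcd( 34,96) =2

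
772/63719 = 772/63719 = 0.01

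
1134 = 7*162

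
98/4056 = 49/2028 = 0.02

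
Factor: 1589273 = 7^1*89^1*2551^1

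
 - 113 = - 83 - 30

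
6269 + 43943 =50212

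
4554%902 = 44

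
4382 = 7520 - 3138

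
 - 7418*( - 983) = 7291894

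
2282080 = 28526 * 80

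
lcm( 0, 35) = 0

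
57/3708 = 19/1236 = 0.02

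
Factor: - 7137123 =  - 3^1*7^1* 339863^1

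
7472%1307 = 937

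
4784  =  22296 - 17512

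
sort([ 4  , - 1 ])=[-1, 4]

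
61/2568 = 61/2568 = 0.02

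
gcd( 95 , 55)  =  5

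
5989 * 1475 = 8833775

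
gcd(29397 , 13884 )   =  3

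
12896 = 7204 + 5692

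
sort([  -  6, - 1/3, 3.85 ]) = [-6,-1/3,3.85] 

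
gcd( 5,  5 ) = 5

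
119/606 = 119/606 = 0.20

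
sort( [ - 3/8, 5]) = [ - 3/8 , 5] 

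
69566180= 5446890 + 64119290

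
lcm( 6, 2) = 6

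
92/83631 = 92/83631 = 0.00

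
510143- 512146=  - 2003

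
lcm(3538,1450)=88450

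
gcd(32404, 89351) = 1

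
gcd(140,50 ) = 10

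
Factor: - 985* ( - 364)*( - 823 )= - 2^2*5^1*7^1*13^1*197^1*823^1 = - 295078420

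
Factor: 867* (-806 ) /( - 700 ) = 349401/350 = 2^( - 1) * 3^1 *5^(  -  2 ) * 7^(- 1) * 13^1*17^2 * 31^1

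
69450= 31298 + 38152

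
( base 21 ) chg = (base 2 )1011000100001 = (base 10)5665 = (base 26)89n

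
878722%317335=244052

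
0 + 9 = 9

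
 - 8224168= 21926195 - 30150363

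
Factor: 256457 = 337^1* 761^1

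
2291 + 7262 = 9553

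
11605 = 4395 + 7210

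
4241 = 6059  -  1818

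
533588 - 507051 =26537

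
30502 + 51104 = 81606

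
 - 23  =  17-40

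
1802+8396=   10198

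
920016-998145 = - 78129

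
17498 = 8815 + 8683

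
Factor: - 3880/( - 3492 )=2^1*3^ (- 2 )*5^1  =  10/9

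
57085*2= 114170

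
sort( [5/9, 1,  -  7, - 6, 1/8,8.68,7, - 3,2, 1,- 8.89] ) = [ - 8.89, - 7, - 6,-3, 1/8, 5/9,1, 1, 2, 7 , 8.68]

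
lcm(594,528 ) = 4752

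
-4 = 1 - 5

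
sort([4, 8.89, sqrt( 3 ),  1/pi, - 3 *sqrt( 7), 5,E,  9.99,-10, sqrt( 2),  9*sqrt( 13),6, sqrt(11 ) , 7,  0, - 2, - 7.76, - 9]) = [ - 10, - 9, - 3*sqrt( 7 ), -7.76,  -  2,0, 1/pi,sqrt( 2), sqrt(3 ), E,sqrt( 11),4,  5,  6,7, 8.89, 9.99, 9*sqrt( 13 )]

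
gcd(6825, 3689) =7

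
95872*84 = 8053248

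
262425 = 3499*75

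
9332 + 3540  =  12872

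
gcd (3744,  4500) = 36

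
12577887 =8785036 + 3792851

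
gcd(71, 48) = 1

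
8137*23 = 187151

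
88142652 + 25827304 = 113969956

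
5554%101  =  100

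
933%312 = 309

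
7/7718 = 7/7718 = 0.00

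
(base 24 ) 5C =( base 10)132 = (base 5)1012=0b10000100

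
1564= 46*34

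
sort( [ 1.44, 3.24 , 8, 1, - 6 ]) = [ - 6 , 1, 1.44, 3.24,8]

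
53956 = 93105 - 39149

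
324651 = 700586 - 375935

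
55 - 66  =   -11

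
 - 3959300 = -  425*9316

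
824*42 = 34608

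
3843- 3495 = 348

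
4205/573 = 7 + 194/573 = 7.34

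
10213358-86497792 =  - 76284434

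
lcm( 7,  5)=35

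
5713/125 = 5713/125 = 45.70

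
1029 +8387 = 9416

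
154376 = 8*19297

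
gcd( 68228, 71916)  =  1844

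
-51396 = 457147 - 508543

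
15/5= 3 = 3.00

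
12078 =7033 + 5045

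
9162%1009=81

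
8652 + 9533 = 18185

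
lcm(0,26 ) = 0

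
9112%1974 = 1216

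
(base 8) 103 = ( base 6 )151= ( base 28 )2B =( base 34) 1X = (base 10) 67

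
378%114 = 36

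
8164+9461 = 17625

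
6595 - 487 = 6108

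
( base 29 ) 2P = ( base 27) 32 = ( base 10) 83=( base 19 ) 47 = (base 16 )53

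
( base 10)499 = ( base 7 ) 1312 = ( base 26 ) j5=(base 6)2151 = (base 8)763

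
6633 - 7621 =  - 988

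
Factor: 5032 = 2^3*17^1*37^1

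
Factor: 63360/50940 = 2^5*11^1*283^(- 1) = 352/283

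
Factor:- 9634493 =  - 11^1*23^1*113^1*337^1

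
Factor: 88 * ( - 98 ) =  - 8624=-2^4*7^2*11^1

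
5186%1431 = 893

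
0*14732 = 0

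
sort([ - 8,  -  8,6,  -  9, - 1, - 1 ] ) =[ - 9, - 8, - 8, - 1, - 1,6]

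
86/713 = 86/713 = 0.12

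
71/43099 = 71/43099 = 0.00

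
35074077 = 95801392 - 60727315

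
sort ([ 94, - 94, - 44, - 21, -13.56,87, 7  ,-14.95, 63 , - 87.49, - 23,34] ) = [ - 94, - 87.49  , - 44, - 23, - 21,-14.95, - 13.56, 7,  34 , 63,87, 94]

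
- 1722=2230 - 3952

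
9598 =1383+8215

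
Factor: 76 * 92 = 6992 = 2^4*19^1*23^1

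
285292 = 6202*46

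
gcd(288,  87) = 3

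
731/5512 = 731/5512 = 0.13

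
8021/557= 14 + 223/557 = 14.40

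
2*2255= 4510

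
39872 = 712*56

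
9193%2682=1147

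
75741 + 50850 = 126591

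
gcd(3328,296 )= 8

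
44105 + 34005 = 78110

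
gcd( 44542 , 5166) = 2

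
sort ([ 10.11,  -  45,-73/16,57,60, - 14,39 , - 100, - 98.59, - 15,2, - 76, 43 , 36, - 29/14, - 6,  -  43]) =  [  -  100,  -  98.59 ,-76,-45 , - 43,-15, - 14,  -  6, - 73/16,-29/14,2,  10.11,36, 39,43,57, 60]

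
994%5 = 4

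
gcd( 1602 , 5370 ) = 6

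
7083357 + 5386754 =12470111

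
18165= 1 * 18165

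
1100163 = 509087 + 591076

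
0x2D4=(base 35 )ko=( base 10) 724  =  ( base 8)1324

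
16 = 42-26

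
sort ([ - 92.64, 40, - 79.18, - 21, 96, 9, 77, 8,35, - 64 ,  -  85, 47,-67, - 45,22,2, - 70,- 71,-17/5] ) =[ - 92.64 ,-85,  -  79.18, - 71, -70,  -  67,- 64 ,-45,- 21, - 17/5,2,  8 , 9,  22, 35, 40, 47, 77, 96 ]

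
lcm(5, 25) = 25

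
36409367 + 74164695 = 110574062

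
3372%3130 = 242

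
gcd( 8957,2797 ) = 1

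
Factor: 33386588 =2^2*8346647^1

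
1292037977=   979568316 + 312469661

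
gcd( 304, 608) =304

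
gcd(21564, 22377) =3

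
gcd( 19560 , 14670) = 4890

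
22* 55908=1229976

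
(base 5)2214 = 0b100110101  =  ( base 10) 309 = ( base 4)10311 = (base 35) 8T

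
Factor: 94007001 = 3^1 * 11^1*53^1*59^1*911^1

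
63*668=42084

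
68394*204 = 13952376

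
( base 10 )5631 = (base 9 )7646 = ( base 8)12777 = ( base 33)55L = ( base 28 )753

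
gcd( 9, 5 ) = 1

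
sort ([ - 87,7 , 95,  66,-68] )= [ - 87, - 68, 7, 66, 95 ] 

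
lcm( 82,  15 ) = 1230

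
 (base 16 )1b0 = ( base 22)je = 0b110110000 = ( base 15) 1dc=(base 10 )432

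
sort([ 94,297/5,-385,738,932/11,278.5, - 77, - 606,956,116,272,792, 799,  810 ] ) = [-606,-385,-77, 297/5,932/11,94,116 , 272,278.5,738,792, 799,810,956]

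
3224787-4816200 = -1591413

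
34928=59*592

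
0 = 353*0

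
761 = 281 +480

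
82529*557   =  45968653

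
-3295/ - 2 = 3295/2 = 1647.50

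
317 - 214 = 103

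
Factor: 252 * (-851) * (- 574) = 123095448= 2^3 *3^2 * 7^2*23^1 * 37^1*41^1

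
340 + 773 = 1113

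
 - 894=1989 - 2883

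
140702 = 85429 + 55273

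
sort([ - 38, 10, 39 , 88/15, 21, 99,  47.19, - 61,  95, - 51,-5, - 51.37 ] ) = [-61, - 51.37, - 51,-38, -5 , 88/15,10,21,39, 47.19, 95, 99]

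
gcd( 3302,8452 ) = 2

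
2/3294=1/1647 = 0.00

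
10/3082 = 5/1541 = 0.00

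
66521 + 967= 67488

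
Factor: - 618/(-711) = 2^1*3^(-1 )*79^ ( - 1 )*103^1 = 206/237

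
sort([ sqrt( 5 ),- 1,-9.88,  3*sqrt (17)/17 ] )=[-9.88, -1, 3*sqrt ( 17 )/17,sqrt(5 ) ]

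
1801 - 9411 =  - 7610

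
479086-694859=- 215773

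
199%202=199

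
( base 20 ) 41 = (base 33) 2F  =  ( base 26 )33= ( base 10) 81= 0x51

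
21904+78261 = 100165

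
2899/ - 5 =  - 2899/5 = - 579.80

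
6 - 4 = 2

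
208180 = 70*2974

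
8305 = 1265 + 7040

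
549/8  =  68+5/8=68.62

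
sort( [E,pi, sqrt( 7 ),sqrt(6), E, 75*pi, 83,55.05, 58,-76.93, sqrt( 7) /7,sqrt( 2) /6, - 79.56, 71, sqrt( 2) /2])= [ - 79.56,-76.93 , sqrt ( 2)/6, sqrt(7)/7, sqrt( 2)/2,sqrt(6), sqrt( 7),E, E, pi, 55.05,58, 71, 83,75*pi]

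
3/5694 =1/1898 = 0.00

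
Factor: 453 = 3^1 * 151^1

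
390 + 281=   671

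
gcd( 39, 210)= 3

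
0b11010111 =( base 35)65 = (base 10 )215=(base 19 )B6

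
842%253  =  83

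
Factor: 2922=2^1*3^1*487^1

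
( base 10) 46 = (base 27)1j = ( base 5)141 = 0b101110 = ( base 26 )1k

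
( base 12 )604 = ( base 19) 27d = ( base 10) 868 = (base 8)1544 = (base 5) 11433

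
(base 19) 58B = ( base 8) 3660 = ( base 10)1968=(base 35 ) 1l8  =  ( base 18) 616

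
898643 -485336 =413307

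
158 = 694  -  536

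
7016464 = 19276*364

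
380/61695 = 76/12339= 0.01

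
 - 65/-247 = 5/19=0.26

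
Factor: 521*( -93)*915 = - 44334495=- 3^2*5^1*31^1*61^1*521^1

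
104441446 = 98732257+5709189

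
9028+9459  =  18487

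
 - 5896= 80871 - 86767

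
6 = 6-0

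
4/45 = 4/45 = 0.09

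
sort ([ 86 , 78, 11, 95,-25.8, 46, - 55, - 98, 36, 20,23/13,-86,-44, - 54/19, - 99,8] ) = [ - 99,  -  98, - 86, - 55,-44, - 25.8,- 54/19, 23/13,  8,11,20, 36, 46,  78,86,95]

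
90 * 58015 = 5221350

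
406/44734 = 203/22367=   0.01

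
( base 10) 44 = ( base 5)134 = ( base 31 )1D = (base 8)54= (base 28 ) 1g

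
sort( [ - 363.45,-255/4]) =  [ - 363.45, - 255/4] 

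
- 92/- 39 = 2 + 14/39  =  2.36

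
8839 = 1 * 8839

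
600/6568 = 75/821 = 0.09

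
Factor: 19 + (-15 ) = 2^2=4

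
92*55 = 5060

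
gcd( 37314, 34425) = 27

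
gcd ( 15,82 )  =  1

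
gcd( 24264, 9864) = 72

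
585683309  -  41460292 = 544223017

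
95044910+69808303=164853213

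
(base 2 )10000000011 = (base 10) 1027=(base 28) 18j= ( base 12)717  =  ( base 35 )tc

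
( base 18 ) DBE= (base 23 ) 888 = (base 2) 1000101001000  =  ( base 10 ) 4424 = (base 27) 61n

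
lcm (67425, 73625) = 6405375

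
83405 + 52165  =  135570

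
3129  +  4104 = 7233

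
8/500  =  2/125 = 0.02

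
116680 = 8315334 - 8198654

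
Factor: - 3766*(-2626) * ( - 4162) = - 41160165592 = - 2^3*7^1*13^1*101^1*269^1*2081^1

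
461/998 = 461/998= 0.46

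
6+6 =12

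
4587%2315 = 2272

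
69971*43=3008753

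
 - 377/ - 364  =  29/28 = 1.04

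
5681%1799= 284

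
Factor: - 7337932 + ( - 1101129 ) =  -8439061^1 = -  8439061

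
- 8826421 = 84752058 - 93578479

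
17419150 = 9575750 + 7843400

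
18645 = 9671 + 8974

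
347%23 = 2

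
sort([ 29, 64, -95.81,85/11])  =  [ - 95.81 , 85/11, 29, 64]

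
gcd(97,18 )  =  1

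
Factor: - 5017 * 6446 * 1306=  - 42235494092= - 2^2 * 11^1*29^1 *173^1*293^1 * 653^1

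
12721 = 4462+8259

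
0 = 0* (- 964)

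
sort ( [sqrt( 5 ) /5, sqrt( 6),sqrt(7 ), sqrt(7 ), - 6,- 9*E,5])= [ - 9*E , - 6, sqrt(5 ) /5, sqrt(6 ),sqrt(7 ),sqrt( 7 ),5 ]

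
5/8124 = 5/8124 = 0.00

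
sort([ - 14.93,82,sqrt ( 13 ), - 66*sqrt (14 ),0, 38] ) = [ - 66*sqrt (14), - 14.93,0, sqrt( 13 ),38, 82 ]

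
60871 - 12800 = 48071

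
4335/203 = 21 +72/203 = 21.35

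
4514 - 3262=1252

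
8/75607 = 8/75607 = 0.00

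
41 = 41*1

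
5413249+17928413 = 23341662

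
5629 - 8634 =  - 3005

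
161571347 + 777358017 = 938929364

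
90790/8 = 45395/4  =  11348.75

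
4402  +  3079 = 7481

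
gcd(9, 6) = 3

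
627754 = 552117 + 75637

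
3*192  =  576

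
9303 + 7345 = 16648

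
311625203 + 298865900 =610491103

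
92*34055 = 3133060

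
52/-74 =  - 26/37 = -  0.70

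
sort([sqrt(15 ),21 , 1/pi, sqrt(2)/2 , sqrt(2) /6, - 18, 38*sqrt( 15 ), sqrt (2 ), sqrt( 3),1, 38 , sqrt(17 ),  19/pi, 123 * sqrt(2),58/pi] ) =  [ - 18,sqrt(2 )/6, 1/pi, sqrt ( 2 ) /2,1, sqrt( 2), sqrt( 3 ), sqrt( 15 ) , sqrt( 17),19/pi, 58/pi  ,  21,38,38*sqrt(15 ),123 * sqrt( 2)]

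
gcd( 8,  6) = 2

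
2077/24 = 86+13/24 = 86.54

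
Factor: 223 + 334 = 557= 557^1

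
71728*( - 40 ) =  - 2869120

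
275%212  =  63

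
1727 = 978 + 749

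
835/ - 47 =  - 835/47 =-  17.77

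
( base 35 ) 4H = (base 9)184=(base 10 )157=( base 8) 235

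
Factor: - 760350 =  - 2^1  *3^1*5^2*37^1*137^1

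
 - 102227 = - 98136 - 4091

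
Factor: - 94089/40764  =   - 397/172 = - 2^( - 2 ) * 43^( - 1)*397^1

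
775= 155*5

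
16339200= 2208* 7400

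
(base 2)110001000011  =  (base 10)3139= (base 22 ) 6af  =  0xc43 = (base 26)4GJ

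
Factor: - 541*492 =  - 2^2 * 3^1* 41^1*541^1 = - 266172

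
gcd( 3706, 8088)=2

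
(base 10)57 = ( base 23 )2b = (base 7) 111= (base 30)1r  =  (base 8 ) 71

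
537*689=369993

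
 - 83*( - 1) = 83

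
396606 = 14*28329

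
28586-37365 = -8779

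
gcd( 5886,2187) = 27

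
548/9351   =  548/9351 = 0.06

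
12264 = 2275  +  9989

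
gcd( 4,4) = 4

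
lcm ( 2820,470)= 2820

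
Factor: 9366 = 2^1*3^1*7^1*223^1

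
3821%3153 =668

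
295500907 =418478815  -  122977908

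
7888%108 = 4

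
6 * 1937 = 11622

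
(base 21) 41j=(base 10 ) 1804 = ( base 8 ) 3414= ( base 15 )804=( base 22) 3g0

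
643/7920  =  643/7920  =  0.08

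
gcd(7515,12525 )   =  2505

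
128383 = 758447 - 630064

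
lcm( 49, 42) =294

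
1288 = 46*28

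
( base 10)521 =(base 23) MF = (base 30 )hb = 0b1000001001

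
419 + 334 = 753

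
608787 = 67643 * 9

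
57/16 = 3 + 9/16 = 3.56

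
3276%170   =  46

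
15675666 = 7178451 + 8497215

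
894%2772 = 894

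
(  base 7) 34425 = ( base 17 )1D71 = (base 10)8790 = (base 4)2021112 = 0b10001001010110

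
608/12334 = 304/6167 = 0.05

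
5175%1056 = 951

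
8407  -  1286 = 7121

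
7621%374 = 141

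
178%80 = 18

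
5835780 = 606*9630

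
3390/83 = 40 + 70/83=40.84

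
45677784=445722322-400044538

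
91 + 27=118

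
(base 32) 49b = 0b1000100101011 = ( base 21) 9k6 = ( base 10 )4395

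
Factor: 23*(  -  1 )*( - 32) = 2^5*23^1 = 736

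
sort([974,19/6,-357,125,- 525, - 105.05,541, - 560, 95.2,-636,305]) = [ - 636, - 560,- 525, - 357,-105.05,19/6,95.2, 125 , 305,541,974]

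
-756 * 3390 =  - 2562840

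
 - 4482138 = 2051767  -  6533905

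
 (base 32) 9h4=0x2624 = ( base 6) 113112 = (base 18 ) 1C28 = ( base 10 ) 9764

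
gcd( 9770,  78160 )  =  9770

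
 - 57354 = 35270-92624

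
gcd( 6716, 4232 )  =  92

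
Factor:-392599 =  - 392599^1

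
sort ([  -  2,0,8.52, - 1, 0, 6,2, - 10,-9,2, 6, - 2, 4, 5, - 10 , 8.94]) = [-10, - 10, - 9, - 2, - 2, - 1, 0, 0,2, 2,  4, 5, 6,6, 8.52,8.94]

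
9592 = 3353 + 6239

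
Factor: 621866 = 2^1 * 7^1*  43^1*1033^1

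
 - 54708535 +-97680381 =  - 152388916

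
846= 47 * 18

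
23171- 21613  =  1558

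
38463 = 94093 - 55630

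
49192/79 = 622+54/79  =  622.68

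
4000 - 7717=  - 3717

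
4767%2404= 2363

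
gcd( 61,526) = 1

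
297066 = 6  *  49511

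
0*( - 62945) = 0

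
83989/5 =83989/5 = 16797.80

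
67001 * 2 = 134002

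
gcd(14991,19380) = 57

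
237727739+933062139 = 1170789878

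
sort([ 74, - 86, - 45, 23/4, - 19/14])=[ - 86, - 45, - 19/14 , 23/4,74]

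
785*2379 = 1867515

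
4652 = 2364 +2288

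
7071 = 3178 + 3893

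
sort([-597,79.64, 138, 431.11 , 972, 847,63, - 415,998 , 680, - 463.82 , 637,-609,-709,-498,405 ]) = [ - 709, - 609,-597,  -  498, - 463.82, - 415, 63,79.64,138, 405,431.11, 637, 680,847,972, 998 ]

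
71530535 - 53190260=18340275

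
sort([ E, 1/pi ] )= [ 1/pi,E] 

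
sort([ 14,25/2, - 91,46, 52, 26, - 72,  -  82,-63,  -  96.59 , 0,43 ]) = [ - 96.59, - 91, - 82,  -  72,-63, 0 , 25/2,14, 26, 43, 46  ,  52]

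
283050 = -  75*( - 3774) 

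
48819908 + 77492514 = 126312422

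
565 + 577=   1142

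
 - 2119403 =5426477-7545880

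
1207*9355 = 11291485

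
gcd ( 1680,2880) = 240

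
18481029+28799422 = 47280451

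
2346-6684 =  - 4338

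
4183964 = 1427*2932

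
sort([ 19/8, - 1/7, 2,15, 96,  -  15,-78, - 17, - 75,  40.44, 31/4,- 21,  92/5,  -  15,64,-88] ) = [-88  , - 78, - 75, - 21 , - 17, - 15, - 15, - 1/7, 2,19/8,31/4,15, 92/5,40.44 , 64, 96 ] 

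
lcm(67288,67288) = 67288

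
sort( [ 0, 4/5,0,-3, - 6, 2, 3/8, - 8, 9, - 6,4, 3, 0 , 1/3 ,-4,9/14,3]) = [ - 8,- 6,  -  6, - 4, - 3,  0, 0,0,1/3,3/8,  9/14,4/5, 2  ,  3,3, 4, 9]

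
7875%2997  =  1881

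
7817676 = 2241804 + 5575872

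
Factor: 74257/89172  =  2^( - 2) *3^( - 2) * 2477^( -1 )*74257^1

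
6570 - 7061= - 491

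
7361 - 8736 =-1375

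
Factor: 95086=2^1*47543^1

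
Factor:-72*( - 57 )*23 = 94392=2^3*3^3*19^1*23^1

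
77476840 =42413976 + 35062864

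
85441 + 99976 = 185417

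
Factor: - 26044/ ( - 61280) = 17/40 =2^(  -  3)*5^( - 1)*17^1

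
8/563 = 8/563 = 0.01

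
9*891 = 8019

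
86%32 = 22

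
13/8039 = 13/8039 = 0.00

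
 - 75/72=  -2 + 23/24 = - 1.04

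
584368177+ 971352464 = 1555720641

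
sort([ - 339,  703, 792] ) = [-339, 703,792]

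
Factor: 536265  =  3^2*5^1 * 17^1*701^1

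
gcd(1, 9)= 1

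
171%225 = 171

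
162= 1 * 162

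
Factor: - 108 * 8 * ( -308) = 266112 = 2^7*3^3 * 7^1 * 11^1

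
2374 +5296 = 7670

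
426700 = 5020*85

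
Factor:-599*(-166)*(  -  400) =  - 39773600 = - 2^5*5^2*83^1*599^1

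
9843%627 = 438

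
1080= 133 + 947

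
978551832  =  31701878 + 946849954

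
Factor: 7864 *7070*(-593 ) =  - 2^4*5^1*7^1*101^1*593^1*983^1 = - 32969898640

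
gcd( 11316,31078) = 82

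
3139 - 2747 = 392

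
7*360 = 2520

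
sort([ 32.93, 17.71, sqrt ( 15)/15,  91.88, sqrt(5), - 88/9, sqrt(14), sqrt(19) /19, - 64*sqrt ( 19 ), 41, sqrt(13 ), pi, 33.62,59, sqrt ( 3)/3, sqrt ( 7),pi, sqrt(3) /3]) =[ - 64 * sqrt(19),- 88/9,sqrt( 19) /19, sqrt ( 15 ) /15, sqrt (3)/3, sqrt( 3)/3,sqrt ( 5 ), sqrt ( 7), pi, pi, sqrt( 13), sqrt ( 14 ), 17.71, 32.93, 33.62,41, 59,91.88] 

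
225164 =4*56291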